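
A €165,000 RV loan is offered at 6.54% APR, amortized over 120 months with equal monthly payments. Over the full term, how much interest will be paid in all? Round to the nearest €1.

€60,228

Monthly rate = 6.54%/12 = 0.0054500; payment = 165,000 × 0.0054500 / (1 − (1+0.0054500)^−120) = €1,876.90.
Total paid = 120 × €1,876.90 = €225,228.00; interest = €225,228.00 − €165,000 = €60,228.00.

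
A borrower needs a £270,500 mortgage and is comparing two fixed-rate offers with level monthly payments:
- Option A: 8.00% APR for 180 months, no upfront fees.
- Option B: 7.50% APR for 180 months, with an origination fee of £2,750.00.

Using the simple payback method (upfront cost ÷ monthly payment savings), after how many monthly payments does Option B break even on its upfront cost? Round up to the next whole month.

36 months

Option A: monthly rate = 8%/12 = 0.0066667; payment = 270,500 × 0.0066667 / (1 − (1+0.0066667)^−180) = £2,585.04.
Option B: at 7.50% the monthly rate is 0.0062500, so the payment is 270,500 × 0.0062500 / (1 − 1.0062500^−180) = £2,507.57.
Monthly savings = £2,585.04 − £2,507.57 = £77.47.
Break-even = £2,750.00 / £77.47 = 35.50 → 36 months.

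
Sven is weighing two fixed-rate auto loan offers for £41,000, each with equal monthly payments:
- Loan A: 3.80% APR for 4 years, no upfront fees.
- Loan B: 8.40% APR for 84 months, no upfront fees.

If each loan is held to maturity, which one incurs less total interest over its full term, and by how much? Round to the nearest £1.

Loan A by £10,108

Loan A: monthly rate = 3.8%/12 = 0.0031667; payment = 41,000 × 0.0031667 / (1 − (1+0.0031667)^−48) = £922.08.
Total interest on Loan A = 48 × £922.08 − £41,000 = £3,259.84.
Loan B: at 8.40% the monthly rate is 0.0070000, so the payment is 41,000 × 0.0070000 / (1 − 1.0070000^−84) = £647.24.
Total interest on Loan B = 84 × £647.24 − £41,000 = £13,368.16.
Loan A is lower by £10,108.32.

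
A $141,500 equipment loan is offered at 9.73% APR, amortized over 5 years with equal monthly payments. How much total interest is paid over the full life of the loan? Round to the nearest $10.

Monthly rate = 9.73%/12 = 0.0081083; payment = 141,500 × 0.0081083 / (1 − (1+0.0081083)^−60) = $2,987.69.
Total paid = 60 × $2,987.69 = $179,261.40; interest = $179,261.40 − $141,500 = $37,761.40.

$37,760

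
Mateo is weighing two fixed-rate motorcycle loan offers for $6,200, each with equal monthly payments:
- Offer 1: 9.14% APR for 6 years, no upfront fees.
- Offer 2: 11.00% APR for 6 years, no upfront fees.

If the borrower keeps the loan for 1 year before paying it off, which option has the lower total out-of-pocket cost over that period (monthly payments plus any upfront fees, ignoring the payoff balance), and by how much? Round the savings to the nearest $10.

Offer 1: at 9.14% the monthly rate is 0.0076167, so the payment is 6,200 × 0.0076167 / (1 − 1.0076167^−72) = $112.19.
Offer 2: monthly rate = 11%/12 = 0.0091667; payment = 6,200 × 0.0091667 / (1 − (1+0.0091667)^−72) = $118.01.
Over 12 months: Offer 1 costs 12 × $112.19 = $1,346.28; Offer 2 costs 12 × $118.01 = $1,416.12.
Offer 1 is cheaper by $1,416.12 − $1,346.28 = $69.84.

Offer 1 by $70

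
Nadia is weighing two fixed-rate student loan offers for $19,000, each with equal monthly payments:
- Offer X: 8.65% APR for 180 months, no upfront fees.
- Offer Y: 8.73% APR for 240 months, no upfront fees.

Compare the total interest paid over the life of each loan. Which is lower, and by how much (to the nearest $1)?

Offer X: monthly rate = 8.65%/12 = 0.0072083; payment = 19,000 × 0.0072083 / (1 − (1+0.0072083)^−180) = $188.77.
Total interest on Offer X = 180 × $188.77 − $19,000 = $14,978.60.
Offer Y: at 8.73% the monthly rate is 0.0072750, so the payment is 19,000 × 0.0072750 / (1 − 1.0072750^−240) = $167.66.
Total interest on Offer Y = 240 × $167.66 − $19,000 = $21,238.40.
Offer X is lower by $6,259.80.

Offer X by $6,260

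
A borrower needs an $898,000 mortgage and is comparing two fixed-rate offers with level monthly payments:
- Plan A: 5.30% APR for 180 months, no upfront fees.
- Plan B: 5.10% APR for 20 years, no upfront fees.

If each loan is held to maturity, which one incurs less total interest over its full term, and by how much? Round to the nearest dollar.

Plan A: monthly rate = 5.3%/12 = 0.0044167; payment = 898,000 × 0.0044167 / (1 − (1+0.0044167)^−180) = $7,242.45.
Total interest on Plan A = 180 × $7,242.45 − $898,000 = $405,641.00.
Plan B: at 5.10% the monthly rate is 0.0042500, so the payment is 898,000 × 0.0042500 / (1 − 1.0042500^−240) = $5,976.12.
Total interest on Plan B = 240 × $5,976.12 − $898,000 = $536,268.80.
Plan A is lower by $130,627.80.

Plan A by $130,628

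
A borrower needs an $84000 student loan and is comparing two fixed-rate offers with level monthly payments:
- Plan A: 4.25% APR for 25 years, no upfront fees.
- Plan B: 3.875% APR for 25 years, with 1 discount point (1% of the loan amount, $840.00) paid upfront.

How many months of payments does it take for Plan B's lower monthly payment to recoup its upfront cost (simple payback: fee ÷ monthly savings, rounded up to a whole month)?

Plan A: monthly rate = 4.25%/12 = 0.0035417; payment = 84,000 × 0.0035417 / (1 − (1+0.0035417)^−300) = $455.06.
Plan B: monthly rate = 3.875%/12 = 0.0032292; payment = 84,000 × 0.0032292 / (1 − (1+0.0032292)^−300) = $437.61.
Monthly savings = $455.06 − $437.61 = $17.45.
Break-even = $840.00 / $17.45 = 48.14 → 49 months.

49 months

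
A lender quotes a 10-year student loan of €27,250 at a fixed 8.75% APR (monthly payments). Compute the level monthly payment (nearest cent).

At 8.75% the monthly rate is 0.0072917, so the payment is 27,250 × 0.0072917 / (1 − 1.0072917^−120) = €341.52.

€341.52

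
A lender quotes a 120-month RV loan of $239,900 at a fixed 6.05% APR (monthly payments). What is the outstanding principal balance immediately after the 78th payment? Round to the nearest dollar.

With monthly rate i = 6.05%/12 = 0.0050417, the balance after k of n payments is P · [(1+i)^n − (1+i)^k] / [(1+i)^n − 1].
(1+0.0050417)^120 = 1.82847082 and (1+0.0050417)^78 = 1.48032551, so the balance is 239,900 × (1.82847082 − 1.48032551) / (1.82847082 − 1) = $100,812.31.

$100,812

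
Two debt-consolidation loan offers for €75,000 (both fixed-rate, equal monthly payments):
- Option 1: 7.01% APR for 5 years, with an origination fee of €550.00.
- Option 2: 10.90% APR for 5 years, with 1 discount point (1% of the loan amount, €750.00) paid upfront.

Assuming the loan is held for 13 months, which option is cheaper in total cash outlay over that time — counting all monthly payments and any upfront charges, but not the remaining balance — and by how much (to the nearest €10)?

Option 1 by €2,040

Option 1: monthly rate = 7.01%/12 = 0.0058417; payment = 75,000 × 0.0058417 / (1 − (1+0.0058417)^−60) = €1,485.44.
Option 2: at 10.90% the monthly rate is 0.0090833, so the payment is 75,000 × 0.0090833 / (1 − 1.0090833^−60) = €1,626.94.
Over 13 months: Option 1 costs 13 × €1,485.44 + €550.00 = €19,860.72; Option 2 costs 13 × €1,626.94 + €750.00 = €21,900.22.
Option 1 is cheaper by €21,900.22 − €19,860.72 = €2,039.50.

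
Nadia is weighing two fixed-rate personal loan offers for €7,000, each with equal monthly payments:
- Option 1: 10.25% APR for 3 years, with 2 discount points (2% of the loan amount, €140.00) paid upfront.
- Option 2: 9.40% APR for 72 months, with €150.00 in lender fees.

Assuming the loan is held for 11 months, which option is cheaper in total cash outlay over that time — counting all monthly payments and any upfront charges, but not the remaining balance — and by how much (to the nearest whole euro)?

Option 2 by €1,080

Option 1: at 10.25% the monthly rate is 0.0085417, so the payment is 7,000 × 0.0085417 / (1 − 1.0085417^−36) = €226.69.
Option 2: monthly rate = 9.4%/12 = 0.0078333; payment = 7,000 × 0.0078333 / (1 − (1+0.0078333)^−72) = €127.57.
Over 11 months: Option 1 costs 11 × €226.69 + €140.00 = €2,633.59; Option 2 costs 11 × €127.57 + €150.00 = €1,553.27.
Option 2 is cheaper by €2,633.59 − €1,553.27 = €1,080.32.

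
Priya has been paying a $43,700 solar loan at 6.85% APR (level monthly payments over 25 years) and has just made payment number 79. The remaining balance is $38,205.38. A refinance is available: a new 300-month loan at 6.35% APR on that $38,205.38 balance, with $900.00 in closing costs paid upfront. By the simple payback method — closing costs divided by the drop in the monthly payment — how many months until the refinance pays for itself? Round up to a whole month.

18 months

Current payment = 43,700 × 6.85%/12 / (1 − (1+0.0057083)^−300) = $304.69.
Refinanced payment = 38,205.38 × 0.0052917 / (1 − (1+0.0052917)^−300) = $254.40.
Monthly savings = $304.69 − $254.40 = $50.29.
Break-even = $900.00 / $50.29 = 17.90 → 18 months.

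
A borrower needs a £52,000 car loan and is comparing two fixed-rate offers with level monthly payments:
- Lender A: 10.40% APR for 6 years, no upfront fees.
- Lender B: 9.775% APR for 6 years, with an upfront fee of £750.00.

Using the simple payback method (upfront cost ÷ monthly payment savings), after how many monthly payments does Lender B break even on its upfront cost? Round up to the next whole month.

46 months

Lender A: at 10.40% the monthly rate is 0.0086667, so the payment is 52,000 × 0.0086667 / (1 − 1.0086667^−72) = £973.87.
Lender B: at 9.775% the monthly rate is 0.0081458, so the payment is 52,000 × 0.0081458 / (1 − 1.0081458^−72) = £957.45.
Monthly savings = £973.87 − £957.45 = £16.42.
Break-even = £750.00 / £16.42 = 45.68 → 46 months.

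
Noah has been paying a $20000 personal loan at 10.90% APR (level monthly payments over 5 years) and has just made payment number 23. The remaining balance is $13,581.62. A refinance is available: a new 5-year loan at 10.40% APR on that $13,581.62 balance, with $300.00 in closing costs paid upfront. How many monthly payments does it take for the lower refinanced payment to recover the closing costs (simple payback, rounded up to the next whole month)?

Current payment = 20,000 × 10.9%/12 / (1 − (1+0.0090833)^−60) = $433.85.
Refinanced payment = 13,581.62 × 0.0086667 / (1 − (1+0.0086667)^−60) = $291.25.
Monthly savings = $433.85 − $291.25 = $142.60.
Break-even = $300.00 / $142.60 = 2.10 → 3 months.

3 months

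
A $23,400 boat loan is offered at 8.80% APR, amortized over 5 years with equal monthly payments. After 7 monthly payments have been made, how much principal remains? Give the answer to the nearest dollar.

With monthly rate i = 8.8%/12 = 0.0073333, the balance after k of n payments is P · [(1+i)^n − (1+i)^k] / [(1+i)^n − 1].
(1+0.0073333)^60 = 1.55021636 and (1+0.0073333)^7 = 1.05247657, so the balance is 23,400 × (1.55021636 − 1.05247657) / (1.55021636 − 1) = $21,168.24.

$21,168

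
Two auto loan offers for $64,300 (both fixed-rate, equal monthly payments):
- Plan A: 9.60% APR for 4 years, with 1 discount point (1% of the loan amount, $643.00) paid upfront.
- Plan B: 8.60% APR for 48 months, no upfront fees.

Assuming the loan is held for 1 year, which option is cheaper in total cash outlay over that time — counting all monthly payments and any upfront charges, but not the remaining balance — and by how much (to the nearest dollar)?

Plan A: monthly rate = 9.6%/12 = 0.0080000; payment = 64,300 × 0.0080000 / (1 − (1+0.0080000)^−48) = $1,618.49.
Plan B: monthly rate = 8.6%/12 = 0.0071667; payment = 64,300 × 0.0071667 / (1 − (1+0.0071667)^−48) = $1,587.92.
Over 12 months: Plan A costs 12 × $1,618.49 + $643.00 = $20,064.88; Plan B costs 12 × $1,587.92 = $19,055.04.
Plan B is cheaper by $20,064.88 − $19,055.04 = $1,009.84.

Plan B by $1,010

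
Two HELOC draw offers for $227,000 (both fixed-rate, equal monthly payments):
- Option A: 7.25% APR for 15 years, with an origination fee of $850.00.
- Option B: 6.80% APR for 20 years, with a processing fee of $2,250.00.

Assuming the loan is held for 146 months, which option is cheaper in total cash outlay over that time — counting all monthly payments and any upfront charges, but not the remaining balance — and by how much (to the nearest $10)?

Option A: at 7.25% the monthly rate is 0.0060417, so the payment is 227,000 × 0.0060417 / (1 − 1.0060417^−180) = $2,072.20.
Option B: monthly rate = 6.8%/12 = 0.0056667; payment = 227,000 × 0.0056667 / (1 − (1+0.0056667)^−240) = $1,732.78.
Over 146 months: Option A costs 146 × $2,072.20 + $850.00 = $303,391.20; Option B costs 146 × $1,732.78 + $2,250.00 = $255,235.88.
Option B is cheaper by $303,391.20 − $255,235.88 = $48,155.32.

Option B by $48,160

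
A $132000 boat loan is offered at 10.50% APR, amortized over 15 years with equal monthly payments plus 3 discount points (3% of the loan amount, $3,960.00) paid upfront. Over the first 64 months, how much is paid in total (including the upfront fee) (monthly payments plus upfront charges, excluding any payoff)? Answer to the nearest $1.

$97,344

At 10.50% the monthly rate is 0.0087500, so the payment is 132,000 × 0.0087500 / (1 − 1.0087500^−180) = $1,459.13.
Total outlay = 64 × $1,459.13 + $3,960.00 = $97,344.32.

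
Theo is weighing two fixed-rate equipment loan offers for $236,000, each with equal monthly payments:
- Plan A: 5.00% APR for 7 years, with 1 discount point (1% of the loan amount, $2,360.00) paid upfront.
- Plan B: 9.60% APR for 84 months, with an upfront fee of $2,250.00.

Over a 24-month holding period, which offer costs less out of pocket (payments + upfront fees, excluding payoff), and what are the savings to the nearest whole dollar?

Plan A by $12,698

Plan A: monthly rate = 5%/12 = 0.0041667; payment = 236,000 × 0.0041667 / (1 − (1+0.0041667)^−84) = $3,335.60.
Plan B: at 9.60% the monthly rate is 0.0080000, so the payment is 236,000 × 0.0080000 / (1 − 1.0080000^−84) = $3,869.28.
Over 24 months: Plan A costs 24 × $3,335.60 + $2,360.00 = $82,414.40; Plan B costs 24 × $3,869.28 + $2,250.00 = $95,112.72.
Plan A is cheaper by $95,112.72 − $82,414.40 = $12,698.32.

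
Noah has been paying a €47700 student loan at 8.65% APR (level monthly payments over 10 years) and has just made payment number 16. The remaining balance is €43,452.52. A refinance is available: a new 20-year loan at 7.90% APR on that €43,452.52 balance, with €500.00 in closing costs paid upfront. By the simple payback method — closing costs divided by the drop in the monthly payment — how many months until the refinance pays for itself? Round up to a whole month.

3 months

Current payment = 47,700 × 8.65%/12 / (1 − (1+0.0072083)^−120) = €595.25.
Refinanced payment = 43,452.52 × 0.0065833 / (1 − (1+0.0065833)^−240) = €360.75.
Monthly savings = €595.25 − €360.75 = €234.50.
Break-even = €500.00 / €234.50 = 2.13 → 3 months.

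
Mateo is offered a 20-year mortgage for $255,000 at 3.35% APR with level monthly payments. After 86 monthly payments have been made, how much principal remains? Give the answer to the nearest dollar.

$182,461

With monthly rate i = 3.35%/12 = 0.0027917, the balance after k of n payments is P · [(1+i)^n − (1+i)^k] / [(1+i)^n − 1].
(1+0.0027917)^240 = 1.95241395 and (1+0.0027917)^86 = 1.27092990, so the balance is 255,000 × (1.95241395 − 1.27092990) / (1.95241395 − 1) = $182,461.03.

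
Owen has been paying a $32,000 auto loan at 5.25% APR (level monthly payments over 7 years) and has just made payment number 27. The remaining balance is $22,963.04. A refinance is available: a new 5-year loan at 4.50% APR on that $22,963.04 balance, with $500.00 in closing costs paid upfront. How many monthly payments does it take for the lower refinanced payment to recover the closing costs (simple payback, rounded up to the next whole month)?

Current payment = 32,000 × 5.25%/12 / (1 − (1+0.0043750)^−84) = $456.05.
Refinanced payment = 22,963.04 × 0.0037500 / (1 − (1+0.0037500)^−60) = $428.10.
Monthly savings = $456.05 − $428.10 = $27.95.
Break-even = $500.00 / $27.95 = 17.89 → 18 months.

18 months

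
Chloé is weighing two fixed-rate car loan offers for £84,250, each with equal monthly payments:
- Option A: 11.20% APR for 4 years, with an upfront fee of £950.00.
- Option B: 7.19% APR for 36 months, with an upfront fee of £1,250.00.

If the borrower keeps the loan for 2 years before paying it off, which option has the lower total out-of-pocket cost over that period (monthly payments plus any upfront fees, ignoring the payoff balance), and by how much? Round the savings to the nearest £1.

Option A by £10,453

Option A: at 11.20% the monthly rate is 0.0093333, so the payment is 84,250 × 0.0093333 / (1 − 1.0093333^−48) = £2,185.68.
Option B: monthly rate = 7.19%/12 = 0.0059917; payment = 84,250 × 0.0059917 / (1 − (1+0.0059917)^−36) = £2,608.72.
Over 24 months: Option A costs 24 × £2,185.68 + £950.00 = £53,406.32; Option B costs 24 × £2,608.72 + £1,250.00 = £63,859.28.
Option A is cheaper by £63,859.28 − £53,406.32 = £10,452.96.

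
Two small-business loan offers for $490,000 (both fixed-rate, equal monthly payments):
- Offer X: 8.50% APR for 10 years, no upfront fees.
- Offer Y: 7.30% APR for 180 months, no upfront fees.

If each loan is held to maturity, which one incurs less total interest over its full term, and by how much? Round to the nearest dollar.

Offer X: monthly rate = 8.5%/12 = 0.0070833; payment = 490,000 × 0.0070833 / (1 − (1+0.0070833)^−120) = $6,075.30.
Total interest on Offer X = 120 × $6,075.30 − $490,000 = $239,036.00.
Offer Y: monthly rate = 7.3%/12 = 0.0060833; payment = 490,000 × 0.0060833 / (1 − (1+0.0060833)^−180) = $4,486.85.
Total interest on Offer Y = 180 × $4,486.85 − $490,000 = $317,633.00.
Offer X is lower by $78,597.00.

Offer X by $78,597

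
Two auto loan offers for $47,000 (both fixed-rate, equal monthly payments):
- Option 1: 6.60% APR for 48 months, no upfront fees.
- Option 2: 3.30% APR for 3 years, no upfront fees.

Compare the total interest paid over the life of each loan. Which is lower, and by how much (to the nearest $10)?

Option 2 by $4,180

Option 1: at 6.60% the monthly rate is 0.0055000, so the payment is 47,000 × 0.0055000 / (1 − 1.0055000^−48) = $1,116.77.
Total interest on Option 1 = 48 × $1,116.77 − $47,000 = $6,604.96.
Option 2: monthly rate = 3.3%/12 = 0.0027500; payment = 47,000 × 0.0027500 / (1 − (1+0.0027500)^−36) = $1,373.04.
Total interest on Option 2 = 36 × $1,373.04 − $47,000 = $2,429.44.
Option 2 is lower by $4,175.52.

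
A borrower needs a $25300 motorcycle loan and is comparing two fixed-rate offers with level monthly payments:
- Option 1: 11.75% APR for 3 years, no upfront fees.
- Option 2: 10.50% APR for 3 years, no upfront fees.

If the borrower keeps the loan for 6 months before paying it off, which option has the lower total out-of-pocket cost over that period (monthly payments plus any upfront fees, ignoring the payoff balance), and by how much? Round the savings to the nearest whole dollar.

Option 2 by $90

Option 1: monthly rate = 11.75%/12 = 0.0097917; payment = 25,300 × 0.0097917 / (1 − (1+0.0097917)^−36) = $837.30.
Option 2: at 10.50% the monthly rate is 0.0087500, so the payment is 25,300 × 0.0087500 / (1 − 1.0087500^−36) = $822.31.
Over 6 months: Option 1 costs 6 × $837.30 = $5,023.80; Option 2 costs 6 × $822.31 = $4,933.86.
Option 2 is cheaper by $5,023.80 − $4,933.86 = $89.94.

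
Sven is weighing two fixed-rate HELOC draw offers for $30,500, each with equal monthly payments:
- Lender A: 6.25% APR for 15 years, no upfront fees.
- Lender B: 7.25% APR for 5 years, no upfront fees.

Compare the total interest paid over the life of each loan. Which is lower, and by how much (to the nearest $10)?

Lender B by $10,620

Lender A: at 6.25% the monthly rate is 0.0052083, so the payment is 30,500 × 0.0052083 / (1 − 1.0052083^−180) = $261.51.
Total interest on Lender A = 180 × $261.51 − $30,500 = $16,571.80.
Lender B: at 7.25% the monthly rate is 0.0060417, so the payment is 30,500 × 0.0060417 / (1 − 1.0060417^−60) = $607.54.
Total interest on Lender B = 60 × $607.54 − $30,500 = $5,952.40.
Lender B is lower by $10,619.40.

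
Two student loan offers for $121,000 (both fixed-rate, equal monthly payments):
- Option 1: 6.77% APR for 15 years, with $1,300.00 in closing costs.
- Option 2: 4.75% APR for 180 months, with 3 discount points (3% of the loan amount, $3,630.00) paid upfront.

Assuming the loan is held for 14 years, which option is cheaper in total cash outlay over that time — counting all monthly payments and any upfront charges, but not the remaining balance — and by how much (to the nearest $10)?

Option 2 by $19,660

Option 1: monthly rate = 6.77%/12 = 0.0056417; payment = 121,000 × 0.0056417 / (1 − (1+0.0056417)^−180) = $1,072.08.
Option 2: at 4.75% the monthly rate is 0.0039583, so the payment is 121,000 × 0.0039583 / (1 − 1.0039583^−180) = $941.18.
Over 168 months: Option 1 costs 168 × $1,072.08 + $1,300.00 = $181,409.44; Option 2 costs 168 × $941.18 + $3,630.00 = $161,748.24.
Option 2 is cheaper by $181,409.44 − $161,748.24 = $19,661.20.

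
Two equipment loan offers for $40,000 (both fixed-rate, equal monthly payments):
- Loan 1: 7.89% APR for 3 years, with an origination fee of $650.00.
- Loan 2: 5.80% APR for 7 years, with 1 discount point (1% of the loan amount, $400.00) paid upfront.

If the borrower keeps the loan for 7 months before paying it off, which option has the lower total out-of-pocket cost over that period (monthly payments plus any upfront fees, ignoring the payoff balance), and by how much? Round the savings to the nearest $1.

Loan 2 by $4,946

Loan 1: at 7.89% the monthly rate is 0.0065750, so the payment is 40,000 × 0.0065750 / (1 − 1.0065750^−36) = $1,251.43.
Loan 2: monthly rate = 5.8%/12 = 0.0048333; payment = 40,000 × 0.0048333 / (1 − (1+0.0048333)^−84) = $580.51.
Over 7 months: Loan 1 costs 7 × $1,251.43 + $650.00 = $9,410.01; Loan 2 costs 7 × $580.51 + $400.00 = $4,463.57.
Loan 2 is cheaper by $9,410.01 − $4,463.57 = $4,946.44.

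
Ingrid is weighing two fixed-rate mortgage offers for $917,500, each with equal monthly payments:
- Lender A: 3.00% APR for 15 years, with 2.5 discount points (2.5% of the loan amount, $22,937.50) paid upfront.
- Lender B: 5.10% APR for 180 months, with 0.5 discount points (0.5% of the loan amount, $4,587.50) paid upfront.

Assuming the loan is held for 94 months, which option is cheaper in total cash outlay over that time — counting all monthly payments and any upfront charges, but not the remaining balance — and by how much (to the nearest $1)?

Lender A: at 3.00% the monthly rate is 0.0025000, so the payment is 917,500 × 0.0025000 / (1 − 1.0025000^−180) = $6,336.09.
Lender B: at 5.10% the monthly rate is 0.0042500, so the payment is 917,500 × 0.0042500 / (1 − 1.0042500^−180) = $7,303.42.
Over 94 months: Lender A costs 94 × $6,336.09 + $22,937.50 = $618,529.96; Lender B costs 94 × $7,303.42 + $4,587.50 = $691,108.98.
Lender A is cheaper by $691,108.98 − $618,529.96 = $72,579.02.

Lender A by $72,579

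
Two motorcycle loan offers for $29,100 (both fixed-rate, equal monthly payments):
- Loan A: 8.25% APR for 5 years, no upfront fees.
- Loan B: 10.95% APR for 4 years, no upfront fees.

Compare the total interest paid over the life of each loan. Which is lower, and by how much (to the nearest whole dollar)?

Loan A by $455

Loan A: monthly rate = 8.25%/12 = 0.0068750; payment = 29,100 × 0.0068750 / (1 − (1+0.0068750)^−60) = $593.53.
Total interest on Loan A = 60 × $593.53 − $29,100 = $6,511.80.
Loan B: at 10.95% the monthly rate is 0.0091250, so the payment is 29,100 × 0.0091250 / (1 − 1.0091250^−48) = $751.40.
Total interest on Loan B = 48 × $751.40 − $29,100 = $6,967.20.
Loan A is lower by $455.40.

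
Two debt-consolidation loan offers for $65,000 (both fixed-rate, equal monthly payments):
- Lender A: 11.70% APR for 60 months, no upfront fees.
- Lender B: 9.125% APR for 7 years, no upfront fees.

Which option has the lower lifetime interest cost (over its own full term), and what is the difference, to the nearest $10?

Lender A: monthly rate = 11.7%/12 = 0.0097500; payment = 65,000 × 0.0097500 / (1 − (1+0.0097500)^−60) = $1,436.05.
Total interest on Lender A = 60 × $1,436.05 − $65,000 = $21,163.00.
Lender B: monthly rate = 9.125%/12 = 0.0076042; payment = 65,000 × 0.0076042 / (1 − (1+0.0076042)^−84) = $1,049.92.
Total interest on Lender B = 84 × $1,049.92 − $65,000 = $23,193.28.
Lender A is lower by $2,030.28.

Lender A by $2,030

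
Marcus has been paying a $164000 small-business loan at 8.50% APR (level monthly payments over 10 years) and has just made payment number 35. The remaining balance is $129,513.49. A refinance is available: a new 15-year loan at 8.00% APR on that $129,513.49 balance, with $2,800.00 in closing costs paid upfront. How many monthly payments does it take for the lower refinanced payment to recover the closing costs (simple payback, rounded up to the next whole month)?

4 months

Current payment = 164,000 × 8.5%/12 / (1 − (1+0.0070833)^−120) = $2,033.37.
Refinanced payment = 129,513.49 × 0.0066667 / (1 − (1+0.0066667)^−180) = $1,237.70.
Monthly savings = $2,033.37 − $1,237.70 = $795.67.
Break-even = $2,800.00 / $795.67 = 3.52 → 4 months.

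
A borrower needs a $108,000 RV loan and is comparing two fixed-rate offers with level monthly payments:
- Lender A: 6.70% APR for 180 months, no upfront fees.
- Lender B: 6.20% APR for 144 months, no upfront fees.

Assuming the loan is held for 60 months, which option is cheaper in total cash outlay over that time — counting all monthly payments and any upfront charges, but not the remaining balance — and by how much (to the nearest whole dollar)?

Lender A by $6,745

Lender A: monthly rate = 6.7%/12 = 0.0055833; payment = 108,000 × 0.0055833 / (1 − (1+0.0055833)^−180) = $952.71.
Lender B: at 6.20% the monthly rate is 0.0051667, so the payment is 108,000 × 0.0051667 / (1 − 1.0051667^−144) = $1,065.13.
Over 60 months: Lender A costs 60 × $952.71 = $57,162.60; Lender B costs 60 × $1,065.13 = $63,907.80.
Lender A is cheaper by $63,907.80 − $57,162.60 = $6,745.20.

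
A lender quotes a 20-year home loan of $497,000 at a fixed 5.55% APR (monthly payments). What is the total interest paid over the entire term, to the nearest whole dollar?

$326,884

Monthly rate = 5.55%/12 = 0.0046250; payment = 497,000 × 0.0046250 / (1 − (1+0.0046250)^−240) = $3,432.85.
Total paid = 240 × $3,432.85 = $823,884.00; interest = $823,884.00 − $497,000 = $326,884.00.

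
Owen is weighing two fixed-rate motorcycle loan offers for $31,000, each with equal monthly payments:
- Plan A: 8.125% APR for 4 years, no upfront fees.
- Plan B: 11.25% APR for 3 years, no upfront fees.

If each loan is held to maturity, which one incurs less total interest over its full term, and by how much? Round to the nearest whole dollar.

Plan A: monthly rate = 8.125%/12 = 0.0067708; payment = 31,000 × 0.0067708 / (1 − (1+0.0067708)^−48) = $758.62.
Total interest on Plan A = 48 × $758.62 − $31,000 = $5,413.76.
Plan B: monthly rate = 11.25%/12 = 0.0093750; payment = 31,000 × 0.0093750 / (1 − (1+0.0093750)^−36) = $1,018.57.
Total interest on Plan B = 36 × $1,018.57 − $31,000 = $5,668.52.
Plan A is lower by $254.76.

Plan A by $255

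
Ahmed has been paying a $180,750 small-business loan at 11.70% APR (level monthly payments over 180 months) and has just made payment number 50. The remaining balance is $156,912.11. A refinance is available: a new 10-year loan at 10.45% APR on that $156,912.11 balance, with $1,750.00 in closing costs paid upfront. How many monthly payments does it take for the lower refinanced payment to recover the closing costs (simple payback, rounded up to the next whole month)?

81 months

Current payment = 180,750 × 11.7%/12 / (1 − (1+0.0097500)^−180) = $2,134.54.
Refinanced payment = 156,912.11 × 0.0087083 / (1 − (1+0.0087083)^−120) = $2,112.90.
Monthly savings = $2,134.54 − $2,112.90 = $21.64.
Break-even = $1,750.00 / $21.64 = 80.87 → 81 months.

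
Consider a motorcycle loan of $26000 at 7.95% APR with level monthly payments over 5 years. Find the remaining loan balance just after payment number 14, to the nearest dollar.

$20,820

With monthly rate i = 7.95%/12 = 0.0066250, the balance after k of n payments is P · [(1+i)^n − (1+i)^k] / [(1+i)^n − 1].
(1+0.0066250)^60 = 1.48615027 and (1+0.0066250)^14 = 1.09685184, so the balance is 26,000 × (1.48615027 − 1.09685184) / (1.48615027 − 1) = $20,820.23.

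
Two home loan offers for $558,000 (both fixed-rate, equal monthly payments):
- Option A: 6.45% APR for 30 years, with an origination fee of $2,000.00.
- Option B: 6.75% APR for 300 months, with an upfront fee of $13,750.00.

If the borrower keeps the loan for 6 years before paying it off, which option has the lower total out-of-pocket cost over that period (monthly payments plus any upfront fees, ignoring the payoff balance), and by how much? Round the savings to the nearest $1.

Option A: monthly rate = 6.45%/12 = 0.0053750; payment = 558,000 × 0.0053750 / (1 − (1+0.0053750)^−360) = $3,508.61.
Option B: at 6.75% the monthly rate is 0.0056250, so the payment is 558,000 × 0.0056250 / (1 − 1.0056250^−300) = $3,855.29.
Over 72 months: Option A costs 72 × $3,508.61 + $2,000.00 = $254,619.92; Option B costs 72 × $3,855.29 + $13,750.00 = $291,330.88.
Option A is cheaper by $291,330.88 − $254,619.92 = $36,710.96.

Option A by $36,711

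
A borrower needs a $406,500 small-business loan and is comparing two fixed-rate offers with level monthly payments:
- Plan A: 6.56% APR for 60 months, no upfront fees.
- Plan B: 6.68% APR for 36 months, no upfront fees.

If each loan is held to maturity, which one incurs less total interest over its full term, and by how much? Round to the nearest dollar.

Plan B by $28,187

Plan A: at 6.56% the monthly rate is 0.0054667, so the payment is 406,500 × 0.0054667 / (1 − 1.0054667^−60) = $7,965.07.
Total interest on Plan A = 60 × $7,965.07 − $406,500 = $71,404.20.
Plan B: at 6.68% the monthly rate is 0.0055667, so the payment is 406,500 × 0.0055667 / (1 − 1.0055667^−36) = $12,492.15.
Total interest on Plan B = 36 × $12,492.15 − $406,500 = $43,217.40.
Plan B is lower by $28,186.80.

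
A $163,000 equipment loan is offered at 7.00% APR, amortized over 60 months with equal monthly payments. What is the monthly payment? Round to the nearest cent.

At 7.00% the monthly rate is 0.0058333, so the payment is 163,000 × 0.0058333 / (1 − 1.0058333^−60) = $3,227.60.

$3,227.60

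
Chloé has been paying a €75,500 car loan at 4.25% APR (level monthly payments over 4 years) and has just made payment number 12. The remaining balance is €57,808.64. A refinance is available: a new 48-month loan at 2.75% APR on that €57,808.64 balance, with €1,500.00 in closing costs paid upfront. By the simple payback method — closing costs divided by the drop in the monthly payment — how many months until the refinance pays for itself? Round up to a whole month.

4 months

Current payment = 75,500 × 4.25%/12 / (1 − (1+0.0035417)^−48) = €1,713.18.
Refinanced payment = 57,808.64 × 0.0022917 / (1 − (1+0.0022917)^−48) = €1,273.18.
Monthly savings = €1,713.18 − €1,273.18 = €440.00.
Break-even = €1,500.00 / €440.00 = 3.41 → 4 months.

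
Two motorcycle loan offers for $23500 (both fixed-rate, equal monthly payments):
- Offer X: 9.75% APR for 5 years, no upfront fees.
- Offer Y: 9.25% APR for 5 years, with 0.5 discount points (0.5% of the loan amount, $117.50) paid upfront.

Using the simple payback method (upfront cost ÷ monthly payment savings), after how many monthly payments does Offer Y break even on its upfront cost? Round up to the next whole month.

Offer X: monthly rate = 9.75%/12 = 0.0081250; payment = 23,500 × 0.0081250 / (1 − (1+0.0081250)^−60) = $496.42.
Offer Y: monthly rate = 9.25%/12 = 0.0077083; payment = 23,500 × 0.0077083 / (1 − (1+0.0077083)^−60) = $490.68.
Monthly savings = $496.42 − $490.68 = $5.74.
Break-even = $117.50 / $5.74 = 20.47 → 21 months.

21 months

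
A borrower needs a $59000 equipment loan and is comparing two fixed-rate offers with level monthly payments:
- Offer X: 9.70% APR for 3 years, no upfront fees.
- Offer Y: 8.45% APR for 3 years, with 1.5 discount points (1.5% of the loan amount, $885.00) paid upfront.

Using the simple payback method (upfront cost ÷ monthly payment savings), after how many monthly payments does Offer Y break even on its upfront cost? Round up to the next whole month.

Offer X: monthly rate = 9.7%/12 = 0.0080833; payment = 59,000 × 0.0080833 / (1 − (1+0.0080833)^−36) = $1,895.46.
Offer Y: monthly rate = 8.45%/12 = 0.0070417; payment = 59,000 × 0.0070417 / (1 − (1+0.0070417)^−36) = $1,861.12.
Monthly savings = $1,895.46 − $1,861.12 = $34.34.
Break-even = $885.00 / $34.34 = 25.77 → 26 months.

26 months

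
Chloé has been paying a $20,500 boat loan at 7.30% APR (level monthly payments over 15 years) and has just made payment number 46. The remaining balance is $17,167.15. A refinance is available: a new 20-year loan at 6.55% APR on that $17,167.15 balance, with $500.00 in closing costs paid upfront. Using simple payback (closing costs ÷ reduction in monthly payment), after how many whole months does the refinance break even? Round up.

9 months

Current payment = 20,500 × 7.3%/12 / (1 − (1+0.0060833)^−180) = $187.72.
Refinanced payment = 17,167.15 × 0.0054583 / (1 − (1+0.0054583)^−240) = $128.50.
Monthly savings = $187.72 − $128.50 = $59.22.
Break-even = $500.00 / $59.22 = 8.44 → 9 months.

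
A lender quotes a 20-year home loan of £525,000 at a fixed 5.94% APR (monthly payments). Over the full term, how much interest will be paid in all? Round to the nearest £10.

£373,350

Monthly rate = 5.94%/12 = 0.0049500; payment = 525,000 × 0.0049500 / (1 − (1+0.0049500)^−240) = £3,743.11.
Total paid = 240 × £3,743.11 = £898,346.40; interest = £898,346.40 − £525,000 = £373,346.40.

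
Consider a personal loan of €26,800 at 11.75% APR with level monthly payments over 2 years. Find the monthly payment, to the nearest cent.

At 11.75% the monthly rate is 0.0097917, so the payment is 26,800 × 0.0097917 / (1 − 1.0097917^−24) = €1,258.44.

€1,258.44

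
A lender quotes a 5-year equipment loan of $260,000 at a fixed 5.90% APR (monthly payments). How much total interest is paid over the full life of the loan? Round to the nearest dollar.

$40,867

Monthly rate = 5.9%/12 = 0.0049167; payment = 260,000 × 0.0049167 / (1 − (1+0.0049167)^−60) = $5,014.45.
Total paid = 60 × $5,014.45 = $300,867.00; interest = $300,867.00 − $260,000 = $40,867.00.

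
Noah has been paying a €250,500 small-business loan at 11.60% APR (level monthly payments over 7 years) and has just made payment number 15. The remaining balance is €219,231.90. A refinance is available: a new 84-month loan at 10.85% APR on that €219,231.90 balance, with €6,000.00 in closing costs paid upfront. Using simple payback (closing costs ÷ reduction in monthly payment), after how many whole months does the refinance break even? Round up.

10 months

Current payment = 250,500 × 11.6%/12 / (1 − (1+0.0096667)^−84) = €4,368.60.
Refinanced payment = 219,231.90 × 0.0090417 / (1 − (1+0.0090417)^−84) = €3,736.52.
Monthly savings = €4,368.60 − €3,736.52 = €632.08.
Break-even = €6,000.00 / €632.08 = 9.49 → 10 months.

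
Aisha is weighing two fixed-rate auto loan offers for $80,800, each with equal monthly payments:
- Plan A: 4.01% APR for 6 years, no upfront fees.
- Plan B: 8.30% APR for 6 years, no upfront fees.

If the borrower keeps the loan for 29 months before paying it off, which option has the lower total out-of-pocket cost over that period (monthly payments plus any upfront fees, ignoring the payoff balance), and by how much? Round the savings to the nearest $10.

Plan A by $4,760

Plan A: monthly rate = 4.01%/12 = 0.0033417; payment = 80,800 × 0.0033417 / (1 − (1+0.0033417)^−72) = $1,264.50.
Plan B: at 8.30% the monthly rate is 0.0069167, so the payment is 80,800 × 0.0069167 / (1 − 1.0069167^−72) = $1,428.55.
Over 29 months: Plan A costs 29 × $1,264.50 = $36,670.50; Plan B costs 29 × $1,428.55 = $41,427.95.
Plan A is cheaper by $41,427.95 − $36,670.50 = $4,757.45.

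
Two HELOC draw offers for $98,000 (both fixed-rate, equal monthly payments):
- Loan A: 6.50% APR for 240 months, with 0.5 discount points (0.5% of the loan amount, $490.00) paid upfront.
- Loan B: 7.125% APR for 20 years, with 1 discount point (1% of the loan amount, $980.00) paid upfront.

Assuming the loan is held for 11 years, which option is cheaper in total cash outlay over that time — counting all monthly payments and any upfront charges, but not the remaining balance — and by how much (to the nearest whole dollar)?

Loan A: at 6.50% the monthly rate is 0.0054167, so the payment is 98,000 × 0.0054167 / (1 − 1.0054167^−240) = $730.66.
Loan B: monthly rate = 7.125%/12 = 0.0059375; payment = 98,000 × 0.0059375 / (1 − (1+0.0059375)^−240) = $767.16.
Over 132 months: Loan A costs 132 × $730.66 + $490.00 = $96,937.12; Loan B costs 132 × $767.16 + $980.00 = $102,245.12.
Loan A is cheaper by $102,245.12 − $96,937.12 = $5,308.00.

Loan A by $5,308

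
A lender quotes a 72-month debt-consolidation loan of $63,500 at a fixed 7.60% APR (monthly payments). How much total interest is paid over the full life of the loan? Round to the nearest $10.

$15,770

Monthly rate = 7.6%/12 = 0.0063333; payment = 63,500 × 0.0063333 / (1 − (1+0.0063333)^−72) = $1,101.00.
Total paid = 72 × $1,101.00 = $79,272.00; interest = $79,272.00 − $63,500 = $15,772.00.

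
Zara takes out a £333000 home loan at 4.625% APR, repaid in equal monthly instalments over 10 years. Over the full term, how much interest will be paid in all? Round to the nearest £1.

At 4.625% the monthly rate is 0.0038542, so the payment is 333,000 × 0.0038542 / (1 − 1.0038542^−120) = £3,471.26.
Total paid = 120 × £3,471.26 = £416,551.20; interest = £416,551.20 − £333,000 = £83,551.20.

£83,551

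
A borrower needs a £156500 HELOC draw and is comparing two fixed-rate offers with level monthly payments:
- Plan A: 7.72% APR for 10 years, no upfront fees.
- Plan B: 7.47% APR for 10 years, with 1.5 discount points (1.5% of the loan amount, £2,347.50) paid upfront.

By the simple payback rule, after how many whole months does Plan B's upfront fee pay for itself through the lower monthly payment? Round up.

115 months

Plan A: at 7.72% the monthly rate is 0.0064333, so the payment is 156,500 × 0.0064333 / (1 − 1.0064333^−120) = £1,875.70.
Plan B: monthly rate = 7.47%/12 = 0.0062250; payment = 156,500 × 0.0062250 / (1 − (1+0.0062250)^−120) = £1,855.23.
Monthly savings = £1,875.70 − £1,855.23 = £20.47.
Break-even = £2,347.50 / £20.47 = 114.68 → 115 months.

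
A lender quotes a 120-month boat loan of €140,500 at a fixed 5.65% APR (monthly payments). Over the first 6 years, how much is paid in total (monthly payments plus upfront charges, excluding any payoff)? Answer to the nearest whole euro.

€110,539

At 5.65% the monthly rate is 0.0047083, so the payment is 140,500 × 0.0047083 / (1 − 1.0047083^−120) = €1,535.26.
Total outlay = 72 × €1,535.26 = €110,538.72.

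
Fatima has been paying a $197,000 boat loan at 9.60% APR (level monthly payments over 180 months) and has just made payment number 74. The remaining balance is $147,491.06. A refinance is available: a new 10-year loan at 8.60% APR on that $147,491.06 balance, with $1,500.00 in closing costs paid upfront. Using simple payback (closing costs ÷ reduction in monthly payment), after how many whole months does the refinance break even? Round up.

Current payment = 197,000 × 9.6%/12 / (1 − (1+0.0080000)^−180) = $2,069.03.
Refinanced payment = 147,491.06 × 0.0071667 / (1 − (1+0.0071667)^−120) = $1,836.58.
Monthly savings = $2,069.03 − $1,836.58 = $232.45.
Break-even = $1,500.00 / $232.45 = 6.45 → 7 months.

7 months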